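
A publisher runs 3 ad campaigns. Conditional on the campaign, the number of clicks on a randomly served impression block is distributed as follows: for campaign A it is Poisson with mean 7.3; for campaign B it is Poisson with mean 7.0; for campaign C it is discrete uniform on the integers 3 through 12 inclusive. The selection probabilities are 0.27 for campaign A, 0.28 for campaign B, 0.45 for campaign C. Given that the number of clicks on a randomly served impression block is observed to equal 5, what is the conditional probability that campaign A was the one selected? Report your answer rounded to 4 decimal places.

Likelihoods P(X=5 | ·): A: 0.116703; B: 0.127717; C: 0.1.
Posterior ∝ prior × likelihood. Numerator for A: 0.27·0.116703 = 0.0315099.
Normalizing constant: 0.27·0.116703 + 0.28·0.127717 + 0.45·0.1 = 0.112271.
P(A | observation) = 0.0315099 / 0.112271 = 0.28066.

0.2807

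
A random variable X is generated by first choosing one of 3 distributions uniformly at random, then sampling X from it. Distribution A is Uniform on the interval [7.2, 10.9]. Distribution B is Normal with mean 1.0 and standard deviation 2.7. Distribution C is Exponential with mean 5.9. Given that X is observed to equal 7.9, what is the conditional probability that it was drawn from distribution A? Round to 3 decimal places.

0.844

Likelihoods f(7.9 | ·): A: 0.27027; B: 0.0056414; C: 0.0444258.
Posterior ∝ prior × likelihood. Numerator for A: 0.333333·0.27027 = 0.0900901.
Normalizing constant: 0.333333·0.27027 + 0.333333·0.0056414 + 0.333333·0.0444258 = 0.106779.
P(A | observation) = 0.0900901 / 0.106779 = 0.843705.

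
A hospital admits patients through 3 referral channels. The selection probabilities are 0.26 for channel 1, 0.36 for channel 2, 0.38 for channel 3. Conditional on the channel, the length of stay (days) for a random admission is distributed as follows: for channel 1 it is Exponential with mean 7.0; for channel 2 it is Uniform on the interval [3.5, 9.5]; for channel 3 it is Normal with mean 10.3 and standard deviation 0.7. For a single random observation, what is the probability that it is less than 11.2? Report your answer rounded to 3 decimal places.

0.910

Conditional on each channel, P(X < 11.2): 1: 0.798103; 2: 1; 3: 0.900729.
By total probability, P(X < 11.2) = 0.26·0.798103 + 0.36·1 + 0.38·0.900729 = 0.909784.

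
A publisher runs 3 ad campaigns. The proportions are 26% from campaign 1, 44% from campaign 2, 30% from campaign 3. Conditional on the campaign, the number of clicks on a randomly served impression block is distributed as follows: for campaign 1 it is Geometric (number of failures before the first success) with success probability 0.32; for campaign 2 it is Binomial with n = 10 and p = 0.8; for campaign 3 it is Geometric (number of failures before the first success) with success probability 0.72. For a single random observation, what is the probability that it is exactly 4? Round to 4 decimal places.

Conditional on each campaign, P(X = 4): 1: 0.0684204; 2: 0.00550502; 3: 0.00442552.
By total probability, P(X = 4) = 0.26·0.0684204 + 0.44·0.00550502 + 0.3·0.00442552 = 0.0215392.

0.0215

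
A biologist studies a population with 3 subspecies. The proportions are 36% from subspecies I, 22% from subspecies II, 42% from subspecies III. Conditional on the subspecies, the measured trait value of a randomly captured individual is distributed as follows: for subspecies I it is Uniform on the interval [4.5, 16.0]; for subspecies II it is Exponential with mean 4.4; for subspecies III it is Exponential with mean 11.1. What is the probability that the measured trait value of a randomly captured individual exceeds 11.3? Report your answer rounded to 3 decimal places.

0.316

Conditional on each subspecies, P(X > 11.3): I: 0.408696; II: 0.0766748; III: 0.36131.
By total probability, P(X > 11.3) = 0.36·0.408696 + 0.22·0.0766748 + 0.42·0.36131 = 0.315749.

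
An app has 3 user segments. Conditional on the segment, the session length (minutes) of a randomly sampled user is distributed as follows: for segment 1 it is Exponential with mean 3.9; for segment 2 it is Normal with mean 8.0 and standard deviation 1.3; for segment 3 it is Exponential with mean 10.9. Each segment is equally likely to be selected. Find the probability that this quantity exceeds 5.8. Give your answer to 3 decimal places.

0.589

Conditional on each segment, P(X > 5.8): 1: 0.226009; 2: 0.954706; 3: 0.587364.
By total probability, P(X > 5.8) = 0.333333·0.226009 + 0.333333·0.954706 + 0.333333·0.587364 = 0.58936.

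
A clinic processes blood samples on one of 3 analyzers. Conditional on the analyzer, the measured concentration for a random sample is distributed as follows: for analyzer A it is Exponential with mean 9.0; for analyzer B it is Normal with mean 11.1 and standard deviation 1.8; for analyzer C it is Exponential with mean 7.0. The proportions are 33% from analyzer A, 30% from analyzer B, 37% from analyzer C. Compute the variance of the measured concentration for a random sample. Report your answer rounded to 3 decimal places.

Per component, A: μ=9, E[X²]=162; B: μ=11.1, E[X²]=126.45; C: μ=7, E[X²]=98.
E[X] = 0.33·9 + 0.3·11.1 + 0.37·7 = 8.89.
E[X²] = 0.33·162 + 0.3·126.45 + 0.37·98 = 127.655.
Var(X) = E[X²] − (E[X])² = 127.655 − 79.0321 = 48.6229.

48.623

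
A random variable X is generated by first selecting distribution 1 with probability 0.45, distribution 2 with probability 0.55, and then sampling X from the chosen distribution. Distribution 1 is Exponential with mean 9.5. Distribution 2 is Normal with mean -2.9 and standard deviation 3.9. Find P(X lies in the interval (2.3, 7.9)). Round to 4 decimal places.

0.2059

Conditional on each component, P(2.3 < X < 7.9): 1: 0.349612; 2: 0.0884018.
By total probability, P(2.3 < X < 7.9) = 0.45·0.349612 + 0.55·0.0884018 = 0.205946.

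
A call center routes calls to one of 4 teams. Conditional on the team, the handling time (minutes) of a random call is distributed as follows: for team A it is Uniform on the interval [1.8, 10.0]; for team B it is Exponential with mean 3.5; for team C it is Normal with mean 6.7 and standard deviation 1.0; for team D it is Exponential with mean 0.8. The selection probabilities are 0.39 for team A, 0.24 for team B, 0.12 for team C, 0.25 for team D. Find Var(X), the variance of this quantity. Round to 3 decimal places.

Per component, A: μ=5.9, E[X²]=40.4133; B: μ=3.5, E[X²]=24.5; C: μ=6.7, E[X²]=45.89; D: μ=0.8, E[X²]=1.28.
E[X] = 0.39·5.9 + 0.24·3.5 + 0.12·6.7 + 0.25·0.8 = 4.145.
E[X²] = 0.39·40.4133 + 0.24·24.5 + 0.12·45.89 + 0.25·1.28 = 27.468.
Var(X) = E[X²] − (E[X])² = 27.468 − 17.181 = 10.287.

10.287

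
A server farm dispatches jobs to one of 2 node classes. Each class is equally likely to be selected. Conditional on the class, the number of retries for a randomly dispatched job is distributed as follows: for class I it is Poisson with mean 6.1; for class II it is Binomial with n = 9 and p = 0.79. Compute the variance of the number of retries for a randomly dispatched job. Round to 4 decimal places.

Per component, I: μ=6.1, E[X²]=43.31; II: μ=7.11, E[X²]=52.0452.
E[X] = 0.5·6.1 + 0.5·7.11 = 6.605.
E[X²] = 0.5·43.31 + 0.5·52.0452 = 47.6776.
Var(X) = E[X²] − (E[X])² = 47.6776 − 43.626 = 4.05157.

4.0516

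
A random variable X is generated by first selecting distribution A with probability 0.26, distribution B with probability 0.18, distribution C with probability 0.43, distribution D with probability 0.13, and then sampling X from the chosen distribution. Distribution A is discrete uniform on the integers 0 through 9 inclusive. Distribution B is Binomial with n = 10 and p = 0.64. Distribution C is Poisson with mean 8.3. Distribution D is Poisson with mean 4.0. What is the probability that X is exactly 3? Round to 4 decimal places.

Conditional on each component, P(X = 3): A: 0.1; B: 0.0246512; C: 0.0236831; D: 0.195367.
By total probability, P(X = 3) = 0.26·0.1 + 0.18·0.0246512 + 0.43·0.0236831 + 0.13·0.195367 = 0.0660186.

0.0660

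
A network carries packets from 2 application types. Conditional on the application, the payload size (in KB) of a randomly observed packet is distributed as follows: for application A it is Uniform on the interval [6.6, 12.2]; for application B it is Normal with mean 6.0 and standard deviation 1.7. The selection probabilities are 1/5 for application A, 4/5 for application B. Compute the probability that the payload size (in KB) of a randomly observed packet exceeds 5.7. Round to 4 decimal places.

Conditional on each application, P(X > 5.7): A: 1; B: 0.570038.
By total probability, P(X > 5.7) = 0.2·1 + 0.8·0.570038 = 0.65603.

0.6560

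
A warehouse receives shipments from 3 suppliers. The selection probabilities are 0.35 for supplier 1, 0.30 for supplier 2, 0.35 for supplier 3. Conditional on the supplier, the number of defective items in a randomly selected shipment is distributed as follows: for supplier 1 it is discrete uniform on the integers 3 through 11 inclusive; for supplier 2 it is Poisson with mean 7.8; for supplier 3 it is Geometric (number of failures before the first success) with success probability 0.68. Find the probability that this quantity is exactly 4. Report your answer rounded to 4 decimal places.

Conditional on each supplier, P(X = 4): 1: 0.111111; 2: 0.0631932; 3: 0.00713032.
By total probability, P(X = 4) = 0.35·0.111111 + 0.3·0.0631932 + 0.35·0.00713032 = 0.0603425.

0.0603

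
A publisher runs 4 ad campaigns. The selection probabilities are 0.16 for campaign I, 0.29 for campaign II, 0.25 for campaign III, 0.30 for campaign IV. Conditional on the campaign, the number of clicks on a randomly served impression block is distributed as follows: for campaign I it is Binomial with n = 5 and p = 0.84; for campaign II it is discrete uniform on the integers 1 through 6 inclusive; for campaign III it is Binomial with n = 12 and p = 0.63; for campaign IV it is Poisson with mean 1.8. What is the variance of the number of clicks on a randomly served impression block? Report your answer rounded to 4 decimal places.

6.8783

Per component, I: μ=4.2, E[X²]=18.312; II: μ=3.5, E[X²]=15.1667; III: μ=7.56, E[X²]=59.9508; IV: μ=1.8, E[X²]=5.04.
E[X] = 0.16·4.2 + 0.29·3.5 + 0.25·7.56 + 0.3·1.8 = 4.117.
E[X²] = 0.16·18.312 + 0.29·15.1667 + 0.25·59.9508 + 0.3·5.04 = 23.828.
Var(X) = E[X²] − (E[X])² = 23.828 − 16.9497 = 6.87826.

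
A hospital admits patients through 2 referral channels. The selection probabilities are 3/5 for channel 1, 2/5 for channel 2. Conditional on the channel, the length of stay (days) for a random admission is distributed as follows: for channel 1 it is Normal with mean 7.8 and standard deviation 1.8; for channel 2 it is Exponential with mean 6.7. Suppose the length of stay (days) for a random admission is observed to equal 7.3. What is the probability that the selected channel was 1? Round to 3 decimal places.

Likelihoods f(7.3 | ·): 1: 0.213247; 2: 0.050204.
Posterior ∝ prior × likelihood. Numerator for 1: 0.6·0.213247 = 0.127948.
Normalizing constant: 0.6·0.213247 + 0.4·0.050204 = 0.14803.
P(1 | observation) = 0.127948 / 0.14803 = 0.864341.

0.864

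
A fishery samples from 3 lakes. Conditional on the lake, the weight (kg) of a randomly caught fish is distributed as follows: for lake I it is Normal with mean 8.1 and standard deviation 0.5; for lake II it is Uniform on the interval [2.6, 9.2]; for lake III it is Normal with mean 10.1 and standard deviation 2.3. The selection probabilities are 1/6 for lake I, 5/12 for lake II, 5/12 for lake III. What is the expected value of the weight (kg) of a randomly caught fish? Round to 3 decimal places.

8.017

Component means — I: 8.1; II: 5.9; III: 10.1.
E[X] = 0.166667·8.1 + 0.416667·5.9 + 0.416667·10.1 = 8.01667.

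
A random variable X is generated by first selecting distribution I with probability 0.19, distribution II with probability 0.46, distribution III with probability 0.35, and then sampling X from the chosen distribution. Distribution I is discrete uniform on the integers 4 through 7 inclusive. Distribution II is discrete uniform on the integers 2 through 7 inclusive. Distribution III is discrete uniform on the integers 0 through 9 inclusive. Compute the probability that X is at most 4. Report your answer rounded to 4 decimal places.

0.4525

Conditional on each component, P(X ≤ 4): I: 0.25; II: 0.5; III: 0.5.
By total probability, P(X ≤ 4) = 0.19·0.25 + 0.46·0.5 + 0.35·0.5 = 0.4525.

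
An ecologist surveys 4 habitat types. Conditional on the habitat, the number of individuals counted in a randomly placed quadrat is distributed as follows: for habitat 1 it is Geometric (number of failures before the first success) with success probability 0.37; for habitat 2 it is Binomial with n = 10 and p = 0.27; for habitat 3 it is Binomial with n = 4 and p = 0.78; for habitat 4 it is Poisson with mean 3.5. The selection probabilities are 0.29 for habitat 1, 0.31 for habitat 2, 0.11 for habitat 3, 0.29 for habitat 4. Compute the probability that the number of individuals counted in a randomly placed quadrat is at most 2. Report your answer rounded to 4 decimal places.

Conditional on each habitat, P(X ≤ 2): 1: 0.749953; 2: 0.466489; 3: 0.212244; 4: 0.320847.
By total probability, P(X ≤ 2) = 0.29·0.749953 + 0.31·0.466489 + 0.11·0.212244 + 0.29·0.320847 = 0.47849.

0.4785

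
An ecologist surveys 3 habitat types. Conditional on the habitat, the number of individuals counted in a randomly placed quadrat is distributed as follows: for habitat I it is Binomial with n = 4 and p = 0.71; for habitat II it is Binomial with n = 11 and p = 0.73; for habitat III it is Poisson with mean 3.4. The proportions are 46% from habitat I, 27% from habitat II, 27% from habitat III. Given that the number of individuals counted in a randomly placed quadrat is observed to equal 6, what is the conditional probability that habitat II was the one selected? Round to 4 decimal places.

0.5835

Likelihoods P(X=6 | ·): I: 0; II: 0.100322; III: 0.0716044.
Posterior ∝ prior × likelihood. Numerator for II: 0.27·0.100322 = 0.0270871.
Normalizing constant: 0.46·0 + 0.27·0.100322 + 0.27·0.0716044 = 0.0464202.
P(II | observation) = 0.0270871 / 0.0464202 = 0.583518.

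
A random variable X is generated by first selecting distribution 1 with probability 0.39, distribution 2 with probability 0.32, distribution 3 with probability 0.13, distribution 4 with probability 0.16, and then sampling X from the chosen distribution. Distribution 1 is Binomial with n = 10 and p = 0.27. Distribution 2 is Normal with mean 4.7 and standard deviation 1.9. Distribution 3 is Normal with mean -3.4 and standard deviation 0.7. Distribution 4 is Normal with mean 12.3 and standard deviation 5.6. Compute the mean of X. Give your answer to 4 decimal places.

4.0830

Component means — 1: 2.7; 2: 4.7; 3: -3.4; 4: 12.3.
E[X] = 0.39·2.7 + 0.32·4.7 + 0.13·-3.4 + 0.16·12.3 = 4.083.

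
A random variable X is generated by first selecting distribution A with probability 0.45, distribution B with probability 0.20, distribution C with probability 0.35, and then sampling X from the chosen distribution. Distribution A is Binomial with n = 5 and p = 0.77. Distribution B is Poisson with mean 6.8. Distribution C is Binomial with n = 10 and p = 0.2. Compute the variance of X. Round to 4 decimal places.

5.2535

Per component, A: μ=3.85, E[X²]=15.708; B: μ=6.8, E[X²]=53.04; C: μ=2, E[X²]=5.6.
E[X] = 0.45·3.85 + 0.2·6.8 + 0.35·2 = 3.7925.
E[X²] = 0.45·15.708 + 0.2·53.04 + 0.35·5.6 = 19.6366.
Var(X) = E[X²] − (E[X])² = 19.6366 − 14.3831 = 5.25354.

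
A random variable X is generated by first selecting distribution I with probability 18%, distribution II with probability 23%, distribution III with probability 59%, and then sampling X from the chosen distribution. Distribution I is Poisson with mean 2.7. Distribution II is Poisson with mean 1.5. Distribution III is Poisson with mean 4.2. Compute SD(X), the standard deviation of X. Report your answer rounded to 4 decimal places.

Per component, I: μ=2.7, E[X²]=9.99; II: μ=1.5, E[X²]=3.75; III: μ=4.2, E[X²]=21.84.
E[X] = 0.18·2.7 + 0.23·1.5 + 0.59·4.2 = 3.309.
E[X²] = 0.18·9.99 + 0.23·3.75 + 0.59·21.84 = 15.5463.
Var(X) = E[X²] − (E[X])² = 15.5463 − 10.9495 = 4.59682.
SD(X) = √4.59682 = 2.14402.

2.1440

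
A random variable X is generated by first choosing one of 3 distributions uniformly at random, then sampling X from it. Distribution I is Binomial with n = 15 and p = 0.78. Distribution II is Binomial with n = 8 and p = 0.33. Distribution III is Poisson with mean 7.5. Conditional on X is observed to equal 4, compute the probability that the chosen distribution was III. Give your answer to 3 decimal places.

Likelihoods P(X=4 | ·): I: 2.9523e-05; II: 0.167283; III: 0.0729164.
Posterior ∝ prior × likelihood. Numerator for III: 0.333333·0.0729164 = 0.0243055.
Normalizing constant: 0.333333·2.9523e-05 + 0.333333·0.167283 + 0.333333·0.0729164 = 0.0800765.
P(III | observation) = 0.0243055 / 0.0800765 = 0.303528.

0.304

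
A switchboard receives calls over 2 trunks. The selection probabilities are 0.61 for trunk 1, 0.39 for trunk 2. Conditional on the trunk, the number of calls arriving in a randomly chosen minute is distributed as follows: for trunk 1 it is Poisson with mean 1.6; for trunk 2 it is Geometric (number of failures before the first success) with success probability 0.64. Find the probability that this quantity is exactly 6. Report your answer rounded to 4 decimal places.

Conditional on each trunk, P(X = 6): 1: 0.00470453; 2: 0.00139314.
By total probability, P(X = 6) = 0.61·0.00470453 + 0.39·0.00139314 = 0.00341309.

0.0034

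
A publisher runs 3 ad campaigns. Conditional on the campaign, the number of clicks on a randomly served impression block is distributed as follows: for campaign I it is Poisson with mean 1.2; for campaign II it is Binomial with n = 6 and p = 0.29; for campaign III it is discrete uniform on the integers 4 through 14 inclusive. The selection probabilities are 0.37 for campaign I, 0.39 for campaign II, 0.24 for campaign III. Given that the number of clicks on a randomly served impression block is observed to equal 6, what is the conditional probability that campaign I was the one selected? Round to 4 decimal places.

0.0205

Likelihoods P(X=6 | ·): I: 0.00124911; II: 0.000594823; III: 0.0909091.
Posterior ∝ prior × likelihood. Numerator for I: 0.37·0.00124911 = 0.000462172.
Normalizing constant: 0.37·0.00124911 + 0.39·0.000594823 + 0.24·0.0909091 = 0.0225123.
P(I | observation) = 0.000462172 / 0.0225123 = 0.0205297.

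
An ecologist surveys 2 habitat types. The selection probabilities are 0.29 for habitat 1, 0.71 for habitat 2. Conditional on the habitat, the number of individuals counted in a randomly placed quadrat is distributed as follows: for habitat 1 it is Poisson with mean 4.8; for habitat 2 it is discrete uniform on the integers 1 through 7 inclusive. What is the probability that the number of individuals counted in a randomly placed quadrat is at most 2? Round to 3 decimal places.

Conditional on each habitat, P(X ≤ 2): 1: 0.142539; 2: 0.285714.
By total probability, P(X ≤ 2) = 0.29·0.142539 + 0.71·0.285714 = 0.244194.

0.244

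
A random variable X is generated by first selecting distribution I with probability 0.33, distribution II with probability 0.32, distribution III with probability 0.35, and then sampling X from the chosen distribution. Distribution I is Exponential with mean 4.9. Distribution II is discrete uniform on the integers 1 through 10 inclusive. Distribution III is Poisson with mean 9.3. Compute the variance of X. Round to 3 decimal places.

Per component, I: μ=4.9, E[X²]=48.02; II: μ=5.5, E[X²]=38.5; III: μ=9.3, E[X²]=95.79.
E[X] = 0.33·4.9 + 0.32·5.5 + 0.35·9.3 = 6.632.
E[X²] = 0.33·48.02 + 0.32·38.5 + 0.35·95.79 = 61.6931.
Var(X) = E[X²] − (E[X])² = 61.6931 − 43.9834 = 17.7097.

17.710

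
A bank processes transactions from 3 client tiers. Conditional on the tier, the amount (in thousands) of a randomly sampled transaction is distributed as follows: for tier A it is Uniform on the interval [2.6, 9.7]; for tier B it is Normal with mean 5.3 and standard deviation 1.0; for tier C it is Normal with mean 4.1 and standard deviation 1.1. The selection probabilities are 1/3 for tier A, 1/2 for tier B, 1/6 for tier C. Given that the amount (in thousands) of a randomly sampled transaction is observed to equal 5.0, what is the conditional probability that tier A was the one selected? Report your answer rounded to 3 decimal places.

0.167

Likelihoods f(5.0 | ·): A: 0.140845; B: 0.381388; C: 0.25951.
Posterior ∝ prior × likelihood. Numerator for A: 0.333333·0.140845 = 0.0469484.
Normalizing constant: 0.333333·0.140845 + 0.5·0.381388 + 0.166667·0.25951 = 0.280894.
P(A | observation) = 0.0469484 / 0.280894 = 0.167139.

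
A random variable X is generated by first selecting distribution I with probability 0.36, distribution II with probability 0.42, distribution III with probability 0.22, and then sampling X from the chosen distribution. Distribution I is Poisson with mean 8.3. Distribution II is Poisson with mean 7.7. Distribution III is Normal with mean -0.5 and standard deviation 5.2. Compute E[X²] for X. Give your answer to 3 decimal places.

For each component E[X²] = Var + (mean)², giving I: 77.19; II: 66.99; III: 27.29.
Overall E[X²] = 0.36·77.19 + 0.42·66.99 + 0.22·27.29 = 61.928.

61.928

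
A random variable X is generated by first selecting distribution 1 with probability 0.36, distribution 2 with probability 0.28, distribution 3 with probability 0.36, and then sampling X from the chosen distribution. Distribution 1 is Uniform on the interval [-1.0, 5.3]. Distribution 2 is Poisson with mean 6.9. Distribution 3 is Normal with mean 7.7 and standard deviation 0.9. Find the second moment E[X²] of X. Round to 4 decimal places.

39.7536

For each component E[X²] = Var + (mean)², giving 1: 7.93; 2: 54.51; 3: 60.1.
Overall E[X²] = 0.36·7.93 + 0.28·54.51 + 0.36·60.1 = 39.7536.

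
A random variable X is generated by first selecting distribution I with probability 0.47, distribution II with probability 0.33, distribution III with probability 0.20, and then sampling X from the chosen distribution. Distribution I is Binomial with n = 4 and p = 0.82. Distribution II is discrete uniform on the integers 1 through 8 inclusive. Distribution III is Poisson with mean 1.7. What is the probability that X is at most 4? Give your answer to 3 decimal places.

Conditional on each component, P(X ≤ 4): I: 1; II: 0.5; III: 0.970385.
By total probability, P(X ≤ 4) = 0.47·1 + 0.33·0.5 + 0.2·0.970385 = 0.829077.

0.829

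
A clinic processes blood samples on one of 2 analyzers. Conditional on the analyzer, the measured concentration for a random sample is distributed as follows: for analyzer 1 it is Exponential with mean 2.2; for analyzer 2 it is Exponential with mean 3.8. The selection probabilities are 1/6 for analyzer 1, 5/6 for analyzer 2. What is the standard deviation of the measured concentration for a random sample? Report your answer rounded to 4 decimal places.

3.6326

Per component, 1: μ=2.2, E[X²]=9.68; 2: μ=3.8, E[X²]=28.88.
E[X] = 0.166667·2.2 + 0.833333·3.8 = 3.53333.
E[X²] = 0.166667·9.68 + 0.833333·28.88 = 25.68.
Var(X) = E[X²] − (E[X])² = 25.68 − 12.4844 = 13.1956.
SD(X) = √13.1956 = 3.63257.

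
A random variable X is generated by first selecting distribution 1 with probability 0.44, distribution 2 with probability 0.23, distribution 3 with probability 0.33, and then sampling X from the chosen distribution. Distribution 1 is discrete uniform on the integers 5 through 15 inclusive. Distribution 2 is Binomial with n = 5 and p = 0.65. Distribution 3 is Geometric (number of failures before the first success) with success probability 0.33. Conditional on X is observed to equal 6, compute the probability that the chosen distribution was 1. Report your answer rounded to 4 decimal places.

Likelihoods P(X=6 | ·): 1: 0.0909091; 2: 0; 3: 0.0298513.
Posterior ∝ prior × likelihood. Numerator for 1: 0.44·0.0909091 = 0.04.
Normalizing constant: 0.44·0.0909091 + 0.23·0 + 0.33·0.0298513 = 0.0498509.
P(1 | observation) = 0.04 / 0.0498509 = 0.802392.

0.8024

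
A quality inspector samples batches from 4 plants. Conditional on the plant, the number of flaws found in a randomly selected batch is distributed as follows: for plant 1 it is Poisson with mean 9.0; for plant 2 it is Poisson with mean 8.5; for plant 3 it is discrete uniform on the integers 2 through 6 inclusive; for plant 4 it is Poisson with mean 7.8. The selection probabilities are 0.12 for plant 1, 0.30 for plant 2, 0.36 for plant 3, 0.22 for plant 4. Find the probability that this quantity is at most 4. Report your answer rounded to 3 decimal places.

0.269

Conditional on each plant, P(X ≤ 4): 1: 0.0549636; 2: 0.074364; 3: 0.6; 4: 0.11167.
By total probability, P(X ≤ 4) = 0.12·0.0549636 + 0.3·0.074364 + 0.36·0.6 + 0.22·0.11167 = 0.269472.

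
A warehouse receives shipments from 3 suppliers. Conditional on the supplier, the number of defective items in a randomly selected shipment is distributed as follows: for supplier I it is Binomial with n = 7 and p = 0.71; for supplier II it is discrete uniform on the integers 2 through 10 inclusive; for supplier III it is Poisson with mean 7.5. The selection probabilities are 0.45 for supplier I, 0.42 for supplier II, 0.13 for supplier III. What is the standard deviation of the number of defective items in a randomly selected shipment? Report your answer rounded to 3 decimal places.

2.263

Per component, I: μ=4.97, E[X²]=26.1422; II: μ=6, E[X²]=42.6667; III: μ=7.5, E[X²]=63.75.
E[X] = 0.45·4.97 + 0.42·6 + 0.13·7.5 = 5.7315.
E[X²] = 0.45·26.1422 + 0.42·42.6667 + 0.13·63.75 = 37.9715.
Var(X) = E[X²] − (E[X])² = 37.9715 − 32.8501 = 5.1214.
SD(X) = √5.1214 = 2.26305.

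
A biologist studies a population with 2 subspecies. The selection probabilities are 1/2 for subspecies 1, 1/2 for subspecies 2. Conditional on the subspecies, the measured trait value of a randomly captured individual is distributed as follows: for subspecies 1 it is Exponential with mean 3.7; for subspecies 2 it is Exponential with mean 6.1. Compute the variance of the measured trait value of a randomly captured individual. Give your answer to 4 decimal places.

Per component, 1: μ=3.7, E[X²]=27.38; 2: μ=6.1, E[X²]=74.42.
E[X] = 0.5·3.7 + 0.5·6.1 = 4.9.
E[X²] = 0.5·27.38 + 0.5·74.42 = 50.9.
Var(X) = E[X²] − (E[X])² = 50.9 − 24.01 = 26.89.

26.8900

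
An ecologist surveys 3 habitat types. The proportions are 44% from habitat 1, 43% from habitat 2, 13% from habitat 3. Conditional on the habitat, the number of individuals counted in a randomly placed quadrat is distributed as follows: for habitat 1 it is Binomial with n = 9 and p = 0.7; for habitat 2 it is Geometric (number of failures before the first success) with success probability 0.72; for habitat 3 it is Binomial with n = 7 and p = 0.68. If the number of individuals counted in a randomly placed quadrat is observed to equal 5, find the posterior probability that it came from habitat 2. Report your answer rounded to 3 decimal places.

0.005

Likelihoods P(X=5 | ·): 1: 0.171532; 2: 0.00123915; 3: 0.312654.
Posterior ∝ prior × likelihood. Numerator for 2: 0.43·0.00123915 = 0.000532833.
Normalizing constant: 0.44·0.171532 + 0.43·0.00123915 + 0.13·0.312654 = 0.116652.
P(2 | observation) = 0.000532833 / 0.116652 = 0.00456771.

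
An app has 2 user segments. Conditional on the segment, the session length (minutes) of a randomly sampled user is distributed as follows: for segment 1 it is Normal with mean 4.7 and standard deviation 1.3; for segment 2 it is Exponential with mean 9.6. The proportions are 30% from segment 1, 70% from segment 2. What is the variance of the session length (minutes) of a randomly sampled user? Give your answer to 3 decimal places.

70.061

Per component, 1: μ=4.7, E[X²]=23.78; 2: μ=9.6, E[X²]=184.32.
E[X] = 0.3·4.7 + 0.7·9.6 = 8.13.
E[X²] = 0.3·23.78 + 0.7·184.32 = 136.158.
Var(X) = E[X²] − (E[X])² = 136.158 − 66.0969 = 70.0611.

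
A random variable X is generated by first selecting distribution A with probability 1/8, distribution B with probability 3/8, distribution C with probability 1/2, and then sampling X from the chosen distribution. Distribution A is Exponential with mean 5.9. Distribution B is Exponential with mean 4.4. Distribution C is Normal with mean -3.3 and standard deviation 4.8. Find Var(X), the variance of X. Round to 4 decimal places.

Per component, A: μ=5.9, E[X²]=69.62; B: μ=4.4, E[X²]=38.72; C: μ=-3.3, E[X²]=33.93.
E[X] = 0.125·5.9 + 0.375·4.4 + 0.5·-3.3 = 0.7375.
E[X²] = 0.125·69.62 + 0.375·38.72 + 0.5·33.93 = 40.1875.
Var(X) = E[X²] − (E[X])² = 40.1875 − 0.543906 = 39.6436.

39.6436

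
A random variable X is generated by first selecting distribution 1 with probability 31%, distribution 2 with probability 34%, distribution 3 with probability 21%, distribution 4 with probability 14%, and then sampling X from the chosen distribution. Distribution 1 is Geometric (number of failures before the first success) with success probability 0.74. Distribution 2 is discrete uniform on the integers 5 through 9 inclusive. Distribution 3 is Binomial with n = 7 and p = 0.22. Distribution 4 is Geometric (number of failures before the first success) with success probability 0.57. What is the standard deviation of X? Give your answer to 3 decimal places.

3.166

Per component, 1: μ=0.351351, E[X²]=0.598247; 2: μ=7, E[X²]=51; 3: μ=1.54, E[X²]=3.5728; 4: μ=0.754386, E[X²]=1.89258.
E[X] = 0.31·0.351351 + 0.34·7 + 0.21·1.54 + 0.14·0.754386 = 2.91793.
E[X²] = 0.31·0.598247 + 0.34·51 + 0.21·3.5728 + 0.14·1.89258 = 18.5407.
Var(X) = E[X²] − (E[X])² = 18.5407 − 8.51433 = 10.0264.
SD(X) = √10.0264 = 3.16644.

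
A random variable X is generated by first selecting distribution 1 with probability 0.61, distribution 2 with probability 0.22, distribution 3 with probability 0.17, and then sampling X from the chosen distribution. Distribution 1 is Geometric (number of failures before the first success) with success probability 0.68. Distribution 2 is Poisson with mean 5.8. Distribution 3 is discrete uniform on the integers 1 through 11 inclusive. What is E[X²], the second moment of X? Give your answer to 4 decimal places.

17.0540

For each component E[X²] = Var + (mean)², giving 1: 0.913495; 2: 39.44; 3: 46.
Overall E[X²] = 0.61·0.913495 + 0.22·39.44 + 0.17·46 = 17.054.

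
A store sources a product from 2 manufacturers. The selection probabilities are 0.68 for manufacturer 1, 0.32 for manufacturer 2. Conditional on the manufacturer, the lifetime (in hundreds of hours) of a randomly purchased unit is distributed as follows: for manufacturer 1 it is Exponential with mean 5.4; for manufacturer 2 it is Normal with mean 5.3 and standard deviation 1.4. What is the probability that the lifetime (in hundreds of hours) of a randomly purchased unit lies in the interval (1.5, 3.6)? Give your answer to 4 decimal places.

0.2008

Conditional on each manufacturer, P(1.5 < X < 3.6): 1: 0.244048; 2: 0.108998.
By total probability, P(1.5 < X < 3.6) = 0.68·0.244048 + 0.32·0.108998 = 0.200832.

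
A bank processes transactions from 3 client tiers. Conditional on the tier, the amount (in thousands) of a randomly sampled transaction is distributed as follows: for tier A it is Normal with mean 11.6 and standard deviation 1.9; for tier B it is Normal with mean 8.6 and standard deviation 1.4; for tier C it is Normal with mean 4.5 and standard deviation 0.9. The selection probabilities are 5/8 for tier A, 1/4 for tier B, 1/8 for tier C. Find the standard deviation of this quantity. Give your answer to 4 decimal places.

Per component, A: μ=11.6, E[X²]=138.17; B: μ=8.6, E[X²]=75.92; C: μ=4.5, E[X²]=21.06.
E[X] = 0.625·11.6 + 0.25·8.6 + 0.125·4.5 = 9.9625.
E[X²] = 0.625·138.17 + 0.25·75.92 + 0.125·21.06 = 107.969.
Var(X) = E[X²] − (E[X])² = 107.969 − 99.2514 = 8.71734.
SD(X) = √8.71734 = 2.95251.

2.9525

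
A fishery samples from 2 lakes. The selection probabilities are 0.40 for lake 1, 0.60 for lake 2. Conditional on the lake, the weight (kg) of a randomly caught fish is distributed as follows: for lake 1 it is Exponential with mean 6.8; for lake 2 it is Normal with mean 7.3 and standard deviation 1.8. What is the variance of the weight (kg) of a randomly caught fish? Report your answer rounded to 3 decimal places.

Per component, 1: μ=6.8, E[X²]=92.48; 2: μ=7.3, E[X²]=56.53.
E[X] = 0.4·6.8 + 0.6·7.3 = 7.1.
E[X²] = 0.4·92.48 + 0.6·56.53 = 70.91.
Var(X) = E[X²] − (E[X])² = 70.91 − 50.41 = 20.5.

20.500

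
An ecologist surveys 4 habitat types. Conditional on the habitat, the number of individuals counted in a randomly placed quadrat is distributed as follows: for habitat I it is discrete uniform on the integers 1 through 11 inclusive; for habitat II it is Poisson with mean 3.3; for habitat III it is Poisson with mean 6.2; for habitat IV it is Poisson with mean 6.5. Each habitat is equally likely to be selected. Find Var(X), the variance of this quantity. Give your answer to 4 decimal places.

Per component, I: μ=6, E[X²]=46; II: μ=3.3, E[X²]=14.19; III: μ=6.2, E[X²]=44.64; IV: μ=6.5, E[X²]=48.75.
E[X] = 0.25·6 + 0.25·3.3 + 0.25·6.2 + 0.25·6.5 = 5.5.
E[X²] = 0.25·46 + 0.25·14.19 + 0.25·44.64 + 0.25·48.75 = 38.395.
Var(X) = E[X²] − (E[X])² = 38.395 − 30.25 = 8.145.

8.1450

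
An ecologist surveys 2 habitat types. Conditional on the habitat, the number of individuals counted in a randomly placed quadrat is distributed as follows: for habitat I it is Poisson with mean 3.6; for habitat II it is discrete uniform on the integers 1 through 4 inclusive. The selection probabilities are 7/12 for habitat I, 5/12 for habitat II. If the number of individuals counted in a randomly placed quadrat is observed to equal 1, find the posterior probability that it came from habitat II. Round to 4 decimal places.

0.6448

Likelihoods P(X=1 | ·): I: 0.0983654; II: 0.25.
Posterior ∝ prior × likelihood. Numerator for II: 0.416667·0.25 = 0.104167.
Normalizing constant: 0.583333·0.0983654 + 0.416667·0.25 = 0.161546.
P(II | observation) = 0.104167 / 0.161546 = 0.644809.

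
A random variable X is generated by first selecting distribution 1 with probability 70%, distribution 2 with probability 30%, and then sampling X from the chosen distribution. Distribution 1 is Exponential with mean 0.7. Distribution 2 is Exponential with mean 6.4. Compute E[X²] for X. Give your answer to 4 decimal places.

For each component E[X²] = Var + (mean)², giving 1: 0.98; 2: 81.92.
Overall E[X²] = 0.7·0.98 + 0.3·81.92 = 25.262.

25.2620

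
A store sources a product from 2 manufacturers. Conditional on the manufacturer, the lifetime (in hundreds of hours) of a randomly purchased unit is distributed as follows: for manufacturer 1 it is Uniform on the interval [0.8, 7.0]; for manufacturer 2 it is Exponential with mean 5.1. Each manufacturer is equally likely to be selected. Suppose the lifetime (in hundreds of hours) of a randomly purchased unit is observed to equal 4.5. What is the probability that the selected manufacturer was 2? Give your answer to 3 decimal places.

0.335

Likelihoods f(4.5 | ·): 1: 0.16129; 2: 0.0811388.
Posterior ∝ prior × likelihood. Numerator for 2: 0.5·0.0811388 = 0.0405694.
Normalizing constant: 0.5·0.16129 + 0.5·0.0811388 = 0.121215.
P(2 | observation) = 0.0405694 / 0.121215 = 0.334691.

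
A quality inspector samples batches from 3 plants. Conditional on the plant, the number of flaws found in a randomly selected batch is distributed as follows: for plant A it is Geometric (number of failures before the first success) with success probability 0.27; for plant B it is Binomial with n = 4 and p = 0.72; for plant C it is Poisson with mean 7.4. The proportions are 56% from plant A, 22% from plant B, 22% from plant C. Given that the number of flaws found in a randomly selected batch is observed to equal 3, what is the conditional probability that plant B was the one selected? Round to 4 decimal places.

Likelihoods P(X=3 | ·): A: 0.105035; B: 0.418038; C: 0.0412824.
Posterior ∝ prior × likelihood. Numerator for B: 0.22·0.418038 = 0.0919683.
Normalizing constant: 0.56·0.105035 + 0.22·0.418038 + 0.22·0.0412824 = 0.15987.
P(B | observation) = 0.0919683 / 0.15987 = 0.57527.

0.5753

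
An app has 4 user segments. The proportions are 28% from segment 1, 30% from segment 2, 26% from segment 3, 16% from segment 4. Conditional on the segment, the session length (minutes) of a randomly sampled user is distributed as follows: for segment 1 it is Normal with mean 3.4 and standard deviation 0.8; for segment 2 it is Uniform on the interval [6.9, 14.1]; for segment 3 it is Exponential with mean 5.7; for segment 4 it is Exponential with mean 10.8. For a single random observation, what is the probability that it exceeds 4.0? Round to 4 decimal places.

Conditional on each segment, P(X > 4.0): 1: 0.226627; 2: 1; 3: 0.495715; 4: 0.690479.
By total probability, P(X > 4.0) = 0.28·0.226627 + 0.3·1 + 0.26·0.495715 + 0.16·0.690479 = 0.602818.

0.6028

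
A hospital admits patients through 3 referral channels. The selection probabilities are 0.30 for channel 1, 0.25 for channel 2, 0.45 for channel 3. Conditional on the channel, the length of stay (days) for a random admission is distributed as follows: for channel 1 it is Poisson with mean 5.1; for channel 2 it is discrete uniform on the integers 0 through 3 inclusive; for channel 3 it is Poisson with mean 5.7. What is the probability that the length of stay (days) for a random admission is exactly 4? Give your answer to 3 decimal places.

Conditional on each channel, P(X = 4): 1: 0.171857; 2: 0; 3: 0.147167.
By total probability, P(X = 4) = 0.3·0.171857 + 0.25·0 + 0.45·0.147167 = 0.117782.

0.118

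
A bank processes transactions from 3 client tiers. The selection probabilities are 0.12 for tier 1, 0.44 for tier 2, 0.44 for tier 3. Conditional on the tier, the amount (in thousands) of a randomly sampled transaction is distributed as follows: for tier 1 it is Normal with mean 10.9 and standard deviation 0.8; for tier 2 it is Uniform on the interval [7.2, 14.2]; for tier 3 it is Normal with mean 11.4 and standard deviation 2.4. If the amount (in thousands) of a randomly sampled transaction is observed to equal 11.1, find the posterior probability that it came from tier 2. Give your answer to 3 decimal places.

0.325

Likelihoods f(11.1 | ·): 1: 0.483335; 2: 0.142857; 3: 0.164932.
Posterior ∝ prior × likelihood. Numerator for 2: 0.44·0.142857 = 0.0628571.
Normalizing constant: 0.12·0.483335 + 0.44·0.142857 + 0.44·0.164932 = 0.193428.
P(2 | observation) = 0.0628571 / 0.193428 = 0.324965.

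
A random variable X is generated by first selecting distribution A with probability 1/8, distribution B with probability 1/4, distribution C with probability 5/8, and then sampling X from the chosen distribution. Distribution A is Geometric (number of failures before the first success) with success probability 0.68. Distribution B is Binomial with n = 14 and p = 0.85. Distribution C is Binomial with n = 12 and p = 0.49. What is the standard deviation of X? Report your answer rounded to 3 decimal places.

Per component, A: μ=0.470588, E[X²]=0.913495; B: μ=11.9, E[X²]=143.395; C: μ=5.88, E[X²]=37.5732.
E[X] = 0.125·0.470588 + 0.25·11.9 + 0.625·5.88 = 6.70882.
E[X²] = 0.125·0.913495 + 0.25·143.395 + 0.625·37.5732 = 59.4462.
Var(X) = E[X²] − (E[X])² = 59.4462 − 45.0083 = 14.4379.
SD(X) = √14.4379 = 3.79972.

3.800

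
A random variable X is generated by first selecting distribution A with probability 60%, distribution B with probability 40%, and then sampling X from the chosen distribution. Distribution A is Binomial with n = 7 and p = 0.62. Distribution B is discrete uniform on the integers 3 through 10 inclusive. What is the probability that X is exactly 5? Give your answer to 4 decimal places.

Conditional on each component, P(X = 5): A: 0.277808; B: 0.125.
By total probability, P(X = 5) = 0.6·0.277808 + 0.4·0.125 = 0.216685.

0.2167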